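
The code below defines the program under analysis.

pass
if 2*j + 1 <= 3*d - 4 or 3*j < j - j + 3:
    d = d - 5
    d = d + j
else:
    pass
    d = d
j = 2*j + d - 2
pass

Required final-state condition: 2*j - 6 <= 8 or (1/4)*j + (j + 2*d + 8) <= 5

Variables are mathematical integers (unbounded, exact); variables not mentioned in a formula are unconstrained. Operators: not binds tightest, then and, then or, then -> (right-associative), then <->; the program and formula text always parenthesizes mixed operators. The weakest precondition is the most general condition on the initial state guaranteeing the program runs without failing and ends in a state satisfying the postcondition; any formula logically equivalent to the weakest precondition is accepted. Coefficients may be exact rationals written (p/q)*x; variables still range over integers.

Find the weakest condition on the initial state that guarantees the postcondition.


Working backward. After the program, the postcondition 2*j - 6 <= 8 or (1/4)*j + (j + 2*d + 8) <= 5 must hold; in canonical form it is 2*j <= 14 or 2*d + (5/4)*j <= -3.
Before skip: 2*j <= 14 or 2*d + (5/4)*j <= -3
Before j := 2*j + d - 2: 2*d + 4*j <= 18 or (13/4)*d + (5/2)*j <= -1/2
Then branch requires 2*d + 6*j <= 28 or (13/4)*d + (23/4)*j <= 63/4; else branch requires 2*d + 4*j <= 18 or (13/4)*d + (5/2)*j <= -1/2.
Before the if: ((2*j <= 3*d - 5 or 3*j < 3) -> (2*d + 6*j <= 28 or (13/4)*d + (23/4)*j <= 63/4)) and ((not (2*j <= 3*d - 5 or 3*j < 3)) -> (2*d + 4*j <= 18 or (13/4)*d + (5/2)*j <= -1/2))
Before skip: ((2*j <= 3*d - 5 or 3*j < 3) -> (2*d + 6*j <= 28 or (13/4)*d + (23/4)*j <= 63/4)) and ((not (2*j <= 3*d - 5 or 3*j < 3)) -> (2*d + 4*j <= 18 or (13/4)*d + (5/2)*j <= -1/2))
Answer: WP = ((2*j <= 3*d - 5 or 3*j < 3) -> (2*d + 6*j <= 28 or (13/4)*d + (23/4)*j <= 63/4)) and ((not (2*j <= 3*d - 5 or 3*j < 3)) -> (2*d + 4*j <= 18 or (13/4)*d + (5/2)*j <= -1/2))


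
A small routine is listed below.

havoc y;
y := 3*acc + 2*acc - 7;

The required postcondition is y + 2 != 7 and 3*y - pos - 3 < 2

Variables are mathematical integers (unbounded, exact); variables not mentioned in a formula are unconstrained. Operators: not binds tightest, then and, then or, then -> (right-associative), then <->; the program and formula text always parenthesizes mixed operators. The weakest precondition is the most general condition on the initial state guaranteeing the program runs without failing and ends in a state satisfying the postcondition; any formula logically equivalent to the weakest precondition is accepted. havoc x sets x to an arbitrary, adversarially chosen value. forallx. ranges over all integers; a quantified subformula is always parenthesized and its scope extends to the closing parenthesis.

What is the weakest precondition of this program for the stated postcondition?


Working backward. After the program, the postcondition y + 2 != 7 and 3*y - pos - 3 < 2 must hold; in canonical form it is y != 5 and 3*y < pos + 5.
Before y := 3*acc + 2*acc - 7: 5*acc != 12 and 15*acc < pos + 26
Before havoc y: 5*acc != 12 and 15*acc < pos + 26
Answer: WP = 5*acc != 12 and 15*acc < pos + 26


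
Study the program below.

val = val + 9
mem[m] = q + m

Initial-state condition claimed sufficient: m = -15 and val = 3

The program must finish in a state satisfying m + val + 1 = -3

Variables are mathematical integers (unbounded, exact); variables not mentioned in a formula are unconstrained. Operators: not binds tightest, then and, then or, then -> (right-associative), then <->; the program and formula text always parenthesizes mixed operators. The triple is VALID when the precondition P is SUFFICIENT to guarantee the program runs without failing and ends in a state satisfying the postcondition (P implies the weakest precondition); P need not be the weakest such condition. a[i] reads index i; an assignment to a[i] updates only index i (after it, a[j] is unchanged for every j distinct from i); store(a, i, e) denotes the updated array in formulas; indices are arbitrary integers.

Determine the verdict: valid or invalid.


Working backward. After the program, the postcondition m + val + 1 = -3 must hold; in canonical form it is m + val = -4.
Before mem[m] := q + m: m + val = -4
Before val := val + 9: m + val = -13
The weakest precondition is m + val = -13.
Check whether m = -15 and val = 3 implies it.
Countermodel: at the initial state m = -15, val = 3, the precondition holds but the weakest precondition fails.
Answer: invalid


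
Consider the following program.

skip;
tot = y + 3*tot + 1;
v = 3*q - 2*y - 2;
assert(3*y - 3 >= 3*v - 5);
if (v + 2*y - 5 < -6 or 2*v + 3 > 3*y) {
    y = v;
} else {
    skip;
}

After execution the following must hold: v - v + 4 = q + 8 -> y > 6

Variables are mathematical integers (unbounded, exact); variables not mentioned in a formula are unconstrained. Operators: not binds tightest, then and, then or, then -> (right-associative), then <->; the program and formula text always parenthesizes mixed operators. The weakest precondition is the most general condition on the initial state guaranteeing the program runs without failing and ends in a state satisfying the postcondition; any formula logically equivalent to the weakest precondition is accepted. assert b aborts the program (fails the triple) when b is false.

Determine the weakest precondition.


Working backward. After the program, the postcondition v - v + 4 = q + 8 -> y > 6 must hold; in canonical form it is q = -4 -> y > 6.
Then branch requires q = -4 -> v > 6; else branch requires q = -4 -> y > 6.
Before the if: ((v + 2*y < -1 or 2*v > 3*y - 3) -> (q = -4 -> v > 6)) and ((not (v + 2*y < -1 or 2*v > 3*y - 3)) -> (q = -4 -> y > 6))
Before assert 3*y - 3 >= 3*v - 5: 3*y >= 3*v - 2 and ((v + 2*y < -1 or 2*v > 3*y - 3) -> (q = -4 -> v > 6)) and ((not (v + 2*y < -1 or 2*v > 3*y - 3)) -> (q = -4 -> y > 6))
Before v := 3*q - 2*y - 2: 9*y >= 9*q - 8 and ((3*q < 1 or 6*q > 7*y + 1) -> (q = -4 -> 3*q > 2*y + 8)) and ((not (3*q < 1 or 6*q > 7*y + 1)) -> (q = -4 -> y > 6))
Before tot := y + 3*tot + 1: 9*y >= 9*q - 8 and ((3*q < 1 or 6*q > 7*y + 1) -> (q = -4 -> 3*q > 2*y + 8)) and ((not (3*q < 1 or 6*q > 7*y + 1)) -> (q = -4 -> y > 6))
Before skip: 9*y >= 9*q - 8 and ((3*q < 1 or 6*q > 7*y + 1) -> (q = -4 -> 3*q > 2*y + 8)) and ((not (3*q < 1 or 6*q > 7*y + 1)) -> (q = -4 -> y > 6))
Answer: WP = 9*y >= 9*q - 8 and ((3*q < 1 or 6*q > 7*y + 1) -> (q = -4 -> 3*q > 2*y + 8)) and ((not (3*q < 1 or 6*q > 7*y + 1)) -> (q = -4 -> y > 6))


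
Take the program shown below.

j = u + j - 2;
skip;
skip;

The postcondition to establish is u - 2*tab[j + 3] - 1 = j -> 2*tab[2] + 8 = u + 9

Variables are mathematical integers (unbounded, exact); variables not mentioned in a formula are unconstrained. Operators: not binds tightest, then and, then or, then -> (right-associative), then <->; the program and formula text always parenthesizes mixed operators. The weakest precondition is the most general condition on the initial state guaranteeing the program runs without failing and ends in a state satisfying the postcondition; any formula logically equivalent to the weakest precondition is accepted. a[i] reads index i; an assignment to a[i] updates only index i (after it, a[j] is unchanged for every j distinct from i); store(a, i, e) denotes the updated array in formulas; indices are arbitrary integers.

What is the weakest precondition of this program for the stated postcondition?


Working backward. After the program, the postcondition u - 2*tab[j + 3] - 1 = j -> 2*tab[2] + 8 = u + 9 must hold; in canonical form it is u = 2*tab[j + 3] + j + 1 -> 2*tab[2] = u + 1.
Before skip: u = 2*tab[j + 3] + j + 1 -> 2*tab[2] = u + 1
Before skip: u = 2*tab[j + 3] + j + 1 -> 2*tab[2] = u + 1
Before j := u + j - 2: 2*tab[j + u + 1] + j = 1 -> 2*tab[2] = u + 1
Answer: WP = 2*tab[j + u + 1] + j = 1 -> 2*tab[2] = u + 1


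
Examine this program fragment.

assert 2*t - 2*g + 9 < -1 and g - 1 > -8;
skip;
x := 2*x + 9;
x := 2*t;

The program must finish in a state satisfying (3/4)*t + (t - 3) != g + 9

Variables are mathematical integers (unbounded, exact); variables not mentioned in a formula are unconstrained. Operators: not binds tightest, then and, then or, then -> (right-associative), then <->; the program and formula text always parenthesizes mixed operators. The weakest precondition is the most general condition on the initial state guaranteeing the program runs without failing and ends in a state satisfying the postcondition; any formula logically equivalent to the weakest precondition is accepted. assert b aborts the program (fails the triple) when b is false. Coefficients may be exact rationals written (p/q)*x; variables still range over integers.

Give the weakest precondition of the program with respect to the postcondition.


Working backward. After the program, the postcondition (3/4)*t + (t - 3) != g + 9 must hold; in canonical form it is (7/4)*t != g + 12.
Before x := 2*t: (7/4)*t != g + 12
Before x := 2*x + 9: (7/4)*t != g + 12
Before skip: (7/4)*t != g + 12
Before assert 2*t - 2*g + 9 < -1 and g - 1 > -8: 2*t < 2*g - 10 and g > -7 and (7/4)*t != g + 12
Answer: WP = 2*t < 2*g - 10 and g > -7 and (7/4)*t != g + 12


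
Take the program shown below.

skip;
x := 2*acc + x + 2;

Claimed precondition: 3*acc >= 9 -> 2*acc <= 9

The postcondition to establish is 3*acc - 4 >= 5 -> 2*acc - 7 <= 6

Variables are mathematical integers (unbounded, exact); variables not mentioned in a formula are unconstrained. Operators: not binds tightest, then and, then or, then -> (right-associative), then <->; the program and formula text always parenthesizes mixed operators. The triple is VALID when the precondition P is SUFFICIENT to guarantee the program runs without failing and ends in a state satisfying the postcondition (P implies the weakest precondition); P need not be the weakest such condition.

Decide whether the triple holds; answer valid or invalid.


Working backward. After the program, the postcondition 3*acc - 4 >= 5 -> 2*acc - 7 <= 6 must hold; in canonical form it is 3*acc >= 9 -> 2*acc <= 13.
Before x := 2*acc + x + 2: 3*acc >= 9 -> 2*acc <= 13
Before skip: 3*acc >= 9 -> 2*acc <= 13
The weakest precondition is 3*acc >= 9 -> 2*acc <= 13.
Check whether 3*acc >= 9 -> 2*acc <= 9 implies it.
Every state satisfying the precondition satisfies the weakest precondition: the implication holds.
Answer: valid


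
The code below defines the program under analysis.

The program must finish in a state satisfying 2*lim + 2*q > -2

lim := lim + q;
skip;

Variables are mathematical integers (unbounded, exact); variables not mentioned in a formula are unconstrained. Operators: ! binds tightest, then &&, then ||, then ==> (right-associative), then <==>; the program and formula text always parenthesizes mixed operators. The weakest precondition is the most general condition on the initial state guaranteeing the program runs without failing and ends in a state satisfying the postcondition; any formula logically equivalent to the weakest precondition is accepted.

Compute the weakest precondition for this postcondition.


Working backward. After the program, 2*lim + 2*q > -2 must hold.
Before skip: 2*lim + 2*q > -2
Before lim := lim + q: 2*lim + 4*q > -2
Answer: WP = 2*lim + 4*q > -2


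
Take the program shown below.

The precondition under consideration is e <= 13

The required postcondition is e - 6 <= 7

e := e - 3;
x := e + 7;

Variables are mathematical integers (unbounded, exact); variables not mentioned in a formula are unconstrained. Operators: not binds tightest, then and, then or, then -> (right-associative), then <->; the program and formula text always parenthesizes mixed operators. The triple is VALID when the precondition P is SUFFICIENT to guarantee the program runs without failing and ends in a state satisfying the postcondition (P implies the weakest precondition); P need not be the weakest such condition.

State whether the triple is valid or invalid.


Working backward. After the program, the postcondition e - 6 <= 7 must hold; in canonical form it is e <= 13.
Before x := e + 7: e <= 13
Before e := e - 3: e <= 16
The weakest precondition is e <= 16.
Check whether e <= 13 implies it.
Every state satisfying the precondition satisfies the weakest precondition: the implication holds.
Answer: valid


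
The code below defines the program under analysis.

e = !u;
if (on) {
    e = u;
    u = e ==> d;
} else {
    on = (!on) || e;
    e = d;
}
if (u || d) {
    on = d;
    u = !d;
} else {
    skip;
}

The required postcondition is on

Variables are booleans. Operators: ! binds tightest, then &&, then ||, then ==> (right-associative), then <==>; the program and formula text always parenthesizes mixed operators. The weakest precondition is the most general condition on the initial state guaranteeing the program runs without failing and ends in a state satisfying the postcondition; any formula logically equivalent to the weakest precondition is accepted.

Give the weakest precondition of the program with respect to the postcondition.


Working backward. After the program, on must hold.
Then branch requires d; else branch requires on.
Before the if: ((u || d) ==> d) && ((!(u || d)) ==> on)
Then branch requires (((u ==> d) || d) ==> d) && ((!((u ==> d) || d)) ==> on); else branch requires ((u || d) ==> d) && ((!(u || d)) ==> ((!on) || e)).
Before the if: (on ==> ((((u ==> d) || d) ==> d) && ((!((u ==> d) || d)) ==> on))) && ((!on) ==> (((u || d) ==> d) && ((!(u || d)) ==> ((!on) || e))))
Before e := !u: (on ==> ((((u ==> d) || d) ==> d) && ((!((u ==> d) || d)) ==> on))) && ((!on) ==> (((u || d) ==> d) && ((!(u || d)) ==> ((!on) || (!u)))))
Answer: WP = (on ==> ((((u ==> d) || d) ==> d) && ((!((u ==> d) || d)) ==> on))) && ((!on) ==> (((u || d) ==> d) && ((!(u || d)) ==> ((!on) || (!u)))))


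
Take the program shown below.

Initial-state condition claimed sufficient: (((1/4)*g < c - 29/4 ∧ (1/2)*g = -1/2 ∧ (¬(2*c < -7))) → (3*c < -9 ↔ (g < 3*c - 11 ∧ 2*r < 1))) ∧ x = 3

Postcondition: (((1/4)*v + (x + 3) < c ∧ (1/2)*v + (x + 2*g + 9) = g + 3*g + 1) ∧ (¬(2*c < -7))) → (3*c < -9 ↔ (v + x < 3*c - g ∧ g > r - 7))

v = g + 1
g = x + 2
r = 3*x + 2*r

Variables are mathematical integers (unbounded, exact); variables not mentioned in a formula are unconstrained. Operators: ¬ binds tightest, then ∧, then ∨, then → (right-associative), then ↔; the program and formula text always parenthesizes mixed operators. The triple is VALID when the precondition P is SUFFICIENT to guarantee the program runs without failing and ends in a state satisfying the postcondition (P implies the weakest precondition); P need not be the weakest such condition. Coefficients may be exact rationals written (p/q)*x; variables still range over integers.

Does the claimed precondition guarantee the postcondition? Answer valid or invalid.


Working backward. After the program, the postcondition (((1/4)*v + (x + 3) < c ∧ (1/2)*v + (x + 2*g + 9) = g + 3*g + 1) ∧ (¬(2*c < -7))) → (3*c < -9 ↔ (v + x < 3*c - g ∧ g > r - 7)) must hold; in canonical form it is ((1/4)*v + x < c - 3 ∧ (1/2)*v + x = 2*g - 8 ∧ (¬(2*c < -7))) → (3*c < -9 ↔ (g + v + x < 3*c ∧ g > r - 7)).
Before r := 3*x + 2*r: ((1/4)*v + x < c - 3 ∧ (1/2)*v + x = 2*g - 8 ∧ (¬(2*c < -7))) → (3*c < -9 ↔ (g + v + x < 3*c ∧ g > 2*r + 3*x - 7))
Before g := x + 2: ((1/4)*v + x < c - 3 ∧ (1/2)*v = x - 4 ∧ (¬(2*c < -7))) → (3*c < -9 ↔ (v + 2*x < 3*c - 2 ∧ 2*r + 2*x < 9))
Before v := g + 1: ((1/4)*g + x < c - 13/4 ∧ (1/2)*g = x - 9/2 ∧ (¬(2*c < -7))) → (3*c < -9 ↔ (g + 2*x < 3*c - 3 ∧ 2*r + 2*x < 9))
The weakest precondition is ((1/4)*g + x < c - 13/4 ∧ (1/2)*g = x - 9/2 ∧ (¬(2*c < -7))) → (3*c < -9 ↔ (g + 2*x < 3*c - 3 ∧ 2*r + 2*x < 9)).
Check whether (((1/4)*g < c - 29/4 ∧ (1/2)*g = -1/2 ∧ (¬(2*c < -7))) → (3*c < -9 ↔ (g < 3*c - 11 ∧ 2*r < 1))) ∧ x = 3 implies it.
Countermodel: at the initial state c = 6, g = -3, r = 1, x = 3, the precondition holds but the weakest precondition fails.
Answer: invalid


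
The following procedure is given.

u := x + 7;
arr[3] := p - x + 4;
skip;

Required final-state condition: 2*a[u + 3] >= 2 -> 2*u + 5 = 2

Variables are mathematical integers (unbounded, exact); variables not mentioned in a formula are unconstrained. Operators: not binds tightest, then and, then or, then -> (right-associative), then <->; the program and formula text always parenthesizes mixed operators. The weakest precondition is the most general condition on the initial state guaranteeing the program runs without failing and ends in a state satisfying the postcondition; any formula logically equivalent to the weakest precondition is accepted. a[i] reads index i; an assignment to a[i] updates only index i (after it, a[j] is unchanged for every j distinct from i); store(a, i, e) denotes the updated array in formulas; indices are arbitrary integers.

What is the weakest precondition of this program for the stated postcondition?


Working backward. After the program, the postcondition 2*a[u + 3] >= 2 -> 2*u + 5 = 2 must hold; in canonical form it is 2*a[u + 3] >= 2 -> 2*u = -3.
Before skip: 2*a[u + 3] >= 2 -> 2*u = -3
Before arr[3] := p - x + 4: 2*a[u + 3] >= 2 -> 2*u = -3
Before u := x + 7: 2*a[x + 10] >= 2 -> 2*x = -17
Answer: WP = 2*a[x + 10] >= 2 -> 2*x = -17


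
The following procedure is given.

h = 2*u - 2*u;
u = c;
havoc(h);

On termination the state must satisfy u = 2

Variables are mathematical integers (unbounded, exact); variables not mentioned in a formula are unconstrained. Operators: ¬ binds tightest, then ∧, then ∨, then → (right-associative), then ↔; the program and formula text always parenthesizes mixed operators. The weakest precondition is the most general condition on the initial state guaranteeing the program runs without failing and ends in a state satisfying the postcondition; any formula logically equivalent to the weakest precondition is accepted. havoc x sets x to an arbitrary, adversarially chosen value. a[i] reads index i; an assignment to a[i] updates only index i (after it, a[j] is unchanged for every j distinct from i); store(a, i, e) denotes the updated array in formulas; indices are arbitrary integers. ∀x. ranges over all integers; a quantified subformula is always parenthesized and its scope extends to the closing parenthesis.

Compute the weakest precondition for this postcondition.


Working backward. After the program, u = 2 must hold.
Before havoc h: u = 2
Before u := c: c = 2
Before h := 2*u - 2*u: c = 2
Answer: WP = c = 2


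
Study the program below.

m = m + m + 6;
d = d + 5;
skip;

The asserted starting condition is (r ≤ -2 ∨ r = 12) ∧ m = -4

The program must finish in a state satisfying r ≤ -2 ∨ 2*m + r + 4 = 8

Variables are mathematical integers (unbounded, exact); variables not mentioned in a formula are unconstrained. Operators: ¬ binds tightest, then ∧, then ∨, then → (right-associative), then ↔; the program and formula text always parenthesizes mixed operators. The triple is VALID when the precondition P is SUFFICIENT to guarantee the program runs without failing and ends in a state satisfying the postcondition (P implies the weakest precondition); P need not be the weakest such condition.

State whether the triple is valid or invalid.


Working backward. After the program, the postcondition r ≤ -2 ∨ 2*m + r + 4 = 8 must hold; in canonical form it is r ≤ -2 ∨ 2*m + r = 4.
Before skip: r ≤ -2 ∨ 2*m + r = 4
Before d := d + 5: r ≤ -2 ∨ 2*m + r = 4
Before m := m + m + 6: r ≤ -2 ∨ 4*m + r = -8
The weakest precondition is r ≤ -2 ∨ 4*m + r = -8.
Check whether (r ≤ -2 ∨ r = 12) ∧ m = -4 implies it.
Countermodel: at the initial state m = -4, r = 12, the precondition holds but the weakest precondition fails.
Answer: invalid


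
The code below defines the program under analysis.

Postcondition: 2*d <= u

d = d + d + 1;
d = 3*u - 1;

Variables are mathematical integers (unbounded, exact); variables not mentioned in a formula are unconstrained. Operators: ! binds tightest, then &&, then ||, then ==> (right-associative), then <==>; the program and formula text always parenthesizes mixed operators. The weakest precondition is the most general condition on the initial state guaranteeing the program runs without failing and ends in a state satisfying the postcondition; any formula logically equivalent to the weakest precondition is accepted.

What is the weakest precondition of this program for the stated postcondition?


Working backward. After the program, 2*d <= u must hold.
Before d := 3*u - 1: 5*u <= 2
Before d := d + d + 1: 5*u <= 2
Answer: WP = 5*u <= 2


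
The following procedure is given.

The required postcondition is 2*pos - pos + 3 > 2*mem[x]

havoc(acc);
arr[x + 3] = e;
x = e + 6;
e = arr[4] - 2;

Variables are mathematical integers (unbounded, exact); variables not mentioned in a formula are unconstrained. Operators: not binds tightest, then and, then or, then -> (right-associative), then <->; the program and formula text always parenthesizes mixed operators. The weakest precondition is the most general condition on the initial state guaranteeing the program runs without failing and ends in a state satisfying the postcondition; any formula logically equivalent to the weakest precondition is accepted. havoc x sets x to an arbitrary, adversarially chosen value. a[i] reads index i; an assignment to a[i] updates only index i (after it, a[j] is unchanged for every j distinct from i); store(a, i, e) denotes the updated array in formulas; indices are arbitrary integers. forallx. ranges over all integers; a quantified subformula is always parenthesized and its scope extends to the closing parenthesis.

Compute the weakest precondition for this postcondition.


Working backward. After the program, the postcondition 2*pos - pos + 3 > 2*mem[x] must hold; in canonical form it is pos > 2*mem[x] - 3.
Before e := arr[4] - 2: pos > 2*mem[x] - 3
Before x := e + 6: pos > 2*mem[e + 6] - 3
Before arr[x + 3] := e: pos > 2*mem[e + 6] - 3
Before havoc acc: pos > 2*mem[e + 6] - 3
Answer: WP = pos > 2*mem[e + 6] - 3


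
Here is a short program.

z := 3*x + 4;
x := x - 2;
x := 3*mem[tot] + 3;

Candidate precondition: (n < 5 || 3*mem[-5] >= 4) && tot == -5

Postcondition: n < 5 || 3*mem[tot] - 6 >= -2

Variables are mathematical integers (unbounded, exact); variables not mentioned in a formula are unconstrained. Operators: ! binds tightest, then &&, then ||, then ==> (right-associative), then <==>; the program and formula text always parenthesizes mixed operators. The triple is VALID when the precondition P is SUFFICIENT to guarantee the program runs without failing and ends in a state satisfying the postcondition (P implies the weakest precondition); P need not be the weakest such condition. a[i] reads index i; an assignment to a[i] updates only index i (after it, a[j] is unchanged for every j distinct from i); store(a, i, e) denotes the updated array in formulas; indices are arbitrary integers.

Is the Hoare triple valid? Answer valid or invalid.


Working backward. After the program, the postcondition n < 5 || 3*mem[tot] - 6 >= -2 must hold; in canonical form it is n < 5 || 3*mem[tot] >= 4.
Before x := 3*mem[tot] + 3: n < 5 || 3*mem[tot] >= 4
Before x := x - 2: n < 5 || 3*mem[tot] >= 4
Before z := 3*x + 4: n < 5 || 3*mem[tot] >= 4
The weakest precondition is n < 5 || 3*mem[tot] >= 4.
Check whether (n < 5 || 3*mem[-5] >= 4) && tot == -5 implies it.
Every state satisfying the precondition satisfies the weakest precondition: the implication holds.
Answer: valid


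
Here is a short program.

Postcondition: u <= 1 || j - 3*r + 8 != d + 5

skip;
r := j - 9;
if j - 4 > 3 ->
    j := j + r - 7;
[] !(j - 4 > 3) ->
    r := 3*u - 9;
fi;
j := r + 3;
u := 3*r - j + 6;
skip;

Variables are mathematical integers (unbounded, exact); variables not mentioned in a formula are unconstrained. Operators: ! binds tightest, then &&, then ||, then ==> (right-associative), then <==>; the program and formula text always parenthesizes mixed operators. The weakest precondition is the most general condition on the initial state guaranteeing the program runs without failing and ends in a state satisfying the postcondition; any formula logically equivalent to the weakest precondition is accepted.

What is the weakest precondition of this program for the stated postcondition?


Working backward. After the program, the postcondition u <= 1 || j - 3*r + 8 != d + 5 must hold; in canonical form it is u <= 1 || j != d + 3*r - 3.
Before skip: u <= 1 || j != d + 3*r - 3
Before u := 3*r - j + 6: 3*r <= j - 5 || j != d + 3*r - 3
Before j := r + 3: 2*r <= -2 || d + 2*r != 6
Then branch requires 2*r <= -2 || d + 2*r != 6; else branch requires 6*u <= 16 || d + 6*u != 24.
Before the if: (j > 7 ==> (2*r <= -2 || d + 2*r != 6)) && ((!(j > 7)) ==> (6*u <= 16 || d + 6*u != 24))
Before r := j - 9: (j > 7 ==> (2*j <= 16 || d + 2*j != 24)) && ((!(j > 7)) ==> (6*u <= 16 || d + 6*u != 24))
Before skip: (j > 7 ==> (2*j <= 16 || d + 2*j != 24)) && ((!(j > 7)) ==> (6*u <= 16 || d + 6*u != 24))
Answer: WP = (j > 7 ==> (2*j <= 16 || d + 2*j != 24)) && ((!(j > 7)) ==> (6*u <= 16 || d + 6*u != 24))


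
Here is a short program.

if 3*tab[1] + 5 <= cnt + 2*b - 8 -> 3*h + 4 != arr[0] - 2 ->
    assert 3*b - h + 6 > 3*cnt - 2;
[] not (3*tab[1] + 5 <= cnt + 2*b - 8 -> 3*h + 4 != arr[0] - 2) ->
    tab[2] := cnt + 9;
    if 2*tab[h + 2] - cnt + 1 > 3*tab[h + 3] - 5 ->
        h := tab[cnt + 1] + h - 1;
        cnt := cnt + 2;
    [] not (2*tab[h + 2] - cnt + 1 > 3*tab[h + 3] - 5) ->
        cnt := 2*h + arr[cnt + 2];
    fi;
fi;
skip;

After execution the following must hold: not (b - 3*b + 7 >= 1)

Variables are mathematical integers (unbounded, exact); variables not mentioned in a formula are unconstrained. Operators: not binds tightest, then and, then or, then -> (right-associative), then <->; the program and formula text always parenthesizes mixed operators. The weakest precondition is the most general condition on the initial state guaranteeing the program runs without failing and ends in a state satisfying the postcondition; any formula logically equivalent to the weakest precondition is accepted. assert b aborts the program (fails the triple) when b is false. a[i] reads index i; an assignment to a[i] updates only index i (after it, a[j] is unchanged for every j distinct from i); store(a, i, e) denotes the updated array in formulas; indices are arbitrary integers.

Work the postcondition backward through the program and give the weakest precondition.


Working backward. After the program, the postcondition not (b - 3*b + 7 >= 1) must hold; in canonical form it is not (2*b <= 6).
Before skip: not (2*b <= 6)
Then branch requires 3*b > 3*cnt + h - 8 and (not (2*b <= 6)); else branch requires (2*store(tab, 2, cnt + 9)[h + 2] > 3*store(tab, 2, cnt + 9)[h + 3] + cnt - 6 -> (not (2*b <= 6))) and ((not (2*store(tab, 2, cnt + 9)[h + 2] > 3*store(tab, 2, cnt + 9)[h + 3] + cnt - 6)) -> (not (2*b <= 6))).
Before the if: ((3*tab[1] <= 2*b + cnt - 13 -> 3*h != arr[0] - 6) -> (3*b > 3*cnt + h - 8 and (not (2*b <= 6)))) and ((not (3*tab[1] <= 2*b + cnt - 13 -> 3*h != arr[0] - 6)) -> ((2*store(tab, 2, cnt + 9)[h + 2] > 3*store(tab, 2, cnt + 9)[h + 3] + cnt - 6 -> (not (2*b <= 6))) and ((not (2*store(tab, 2, cnt + 9)[h + 2] > 3*store(tab, 2, cnt + 9)[h + 3] + cnt - 6)) -> (not (2*b <= 6)))))
Answer: WP = ((3*tab[1] <= 2*b + cnt - 13 -> 3*h != arr[0] - 6) -> (3*b > 3*cnt + h - 8 and (not (2*b <= 6)))) and ((not (3*tab[1] <= 2*b + cnt - 13 -> 3*h != arr[0] - 6)) -> ((2*store(tab, 2, cnt + 9)[h + 2] > 3*store(tab, 2, cnt + 9)[h + 3] + cnt - 6 -> (not (2*b <= 6))) and ((not (2*store(tab, 2, cnt + 9)[h + 2] > 3*store(tab, 2, cnt + 9)[h + 3] + cnt - 6)) -> (not (2*b <= 6)))))


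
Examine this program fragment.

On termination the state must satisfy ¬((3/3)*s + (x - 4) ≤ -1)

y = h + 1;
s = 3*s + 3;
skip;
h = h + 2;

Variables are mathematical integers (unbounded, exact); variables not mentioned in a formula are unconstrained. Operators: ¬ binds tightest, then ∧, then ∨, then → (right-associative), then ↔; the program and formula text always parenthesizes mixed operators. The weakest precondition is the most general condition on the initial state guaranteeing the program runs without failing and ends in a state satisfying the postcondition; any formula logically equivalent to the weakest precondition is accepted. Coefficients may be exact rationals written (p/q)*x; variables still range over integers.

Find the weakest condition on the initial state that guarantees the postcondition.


Working backward. After the program, the postcondition ¬((3/3)*s + (x - 4) ≤ -1) must hold; in canonical form it is ¬(s + x ≤ 3).
Before h := h + 2: ¬(s + x ≤ 3)
Before skip: ¬(s + x ≤ 3)
Before s := 3*s + 3: ¬(3*s + x ≤ 0)
Before y := h + 1: ¬(3*s + x ≤ 0)
Answer: WP = ¬(3*s + x ≤ 0)


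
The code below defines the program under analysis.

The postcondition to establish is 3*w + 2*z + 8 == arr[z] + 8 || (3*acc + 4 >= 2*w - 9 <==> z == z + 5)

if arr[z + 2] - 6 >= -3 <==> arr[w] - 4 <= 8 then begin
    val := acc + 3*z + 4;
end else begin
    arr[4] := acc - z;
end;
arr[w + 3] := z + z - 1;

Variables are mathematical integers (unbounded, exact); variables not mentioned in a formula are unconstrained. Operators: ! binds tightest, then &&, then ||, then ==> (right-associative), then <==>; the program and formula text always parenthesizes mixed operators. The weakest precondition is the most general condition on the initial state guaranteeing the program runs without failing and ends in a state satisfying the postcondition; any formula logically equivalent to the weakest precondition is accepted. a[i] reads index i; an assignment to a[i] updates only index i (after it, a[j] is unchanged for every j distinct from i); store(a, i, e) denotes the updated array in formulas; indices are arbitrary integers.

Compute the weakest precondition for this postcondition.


Working backward. After the program, the postcondition 3*w + 2*z + 8 == arr[z] + 8 || (3*acc + 4 >= 2*w - 9 <==> z == z + 5) must hold; in canonical form it is 3*w + 2*z == arr[z] || (!(3*acc >= 2*w - 13)).
Before arr[w + 3] := z + z - 1: 3*w + 2*z == store(arr, w + 3, 2*z - 1)[z] || (!(3*acc >= 2*w - 13))
Then branch requires 3*w + 2*z == store(arr, w + 3, 2*z - 1)[z] || (!(3*acc >= 2*w - 13)); else branch requires 3*w + 2*z == store(store(arr, 4, acc - z), w + 3, 2*z - 1)[z] || (!(3*acc >= 2*w - 13)).
Before the if: ((arr[z + 2] >= 3 <==> arr[w] <= 12) ==> (3*w + 2*z == store(arr, w + 3, 2*z - 1)[z] || (!(3*acc >= 2*w - 13)))) && ((!(arr[z + 2] >= 3 <==> arr[w] <= 12)) ==> (3*w + 2*z == store(store(arr, 4, acc - z), w + 3, 2*z - 1)[z] || (!(3*acc >= 2*w - 13))))
Answer: WP = ((arr[z + 2] >= 3 <==> arr[w] <= 12) ==> (3*w + 2*z == store(arr, w + 3, 2*z - 1)[z] || (!(3*acc >= 2*w - 13)))) && ((!(arr[z + 2] >= 3 <==> arr[w] <= 12)) ==> (3*w + 2*z == store(store(arr, 4, acc - z), w + 3, 2*z - 1)[z] || (!(3*acc >= 2*w - 13))))


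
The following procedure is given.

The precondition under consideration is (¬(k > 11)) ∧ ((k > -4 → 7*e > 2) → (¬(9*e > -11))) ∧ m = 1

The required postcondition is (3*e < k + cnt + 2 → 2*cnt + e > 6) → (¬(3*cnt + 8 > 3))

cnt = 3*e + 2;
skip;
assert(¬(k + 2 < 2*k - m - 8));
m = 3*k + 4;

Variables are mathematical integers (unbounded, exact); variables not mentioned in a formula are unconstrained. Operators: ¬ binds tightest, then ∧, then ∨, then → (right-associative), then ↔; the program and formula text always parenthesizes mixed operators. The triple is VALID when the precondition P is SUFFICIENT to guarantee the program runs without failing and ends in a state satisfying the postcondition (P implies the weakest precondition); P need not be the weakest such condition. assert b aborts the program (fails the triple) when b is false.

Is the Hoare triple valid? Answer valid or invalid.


Working backward. After the program, the postcondition (3*e < k + cnt + 2 → 2*cnt + e > 6) → (¬(3*cnt + 8 > 3)) must hold; in canonical form it is (3*e < cnt + k + 2 → 2*cnt + e > 6) → (¬(3*cnt > -5)).
Before m := 3*k + 4: (3*e < cnt + k + 2 → 2*cnt + e > 6) → (¬(3*cnt > -5))
Before assert ¬(k + 2 < 2*k - m - 8): (¬(m < k - 10)) ∧ ((3*e < cnt + k + 2 → 2*cnt + e > 6) → (¬(3*cnt > -5)))
Before skip: (¬(m < k - 10)) ∧ ((3*e < cnt + k + 2 → 2*cnt + e > 6) → (¬(3*cnt > -5)))
Before cnt := 3*e + 2: (¬(m < k - 10)) ∧ ((k > -4 → 7*e > 2) → (¬(9*e > -11)))
The weakest precondition is (¬(m < k - 10)) ∧ ((k > -4 → 7*e > 2) → (¬(9*e > -11))).
Check whether (¬(k > 11)) ∧ ((k > -4 → 7*e > 2) → (¬(9*e > -11))) ∧ m = 1 implies it.
Every state satisfying the precondition satisfies the weakest precondition: the implication holds.
Answer: valid


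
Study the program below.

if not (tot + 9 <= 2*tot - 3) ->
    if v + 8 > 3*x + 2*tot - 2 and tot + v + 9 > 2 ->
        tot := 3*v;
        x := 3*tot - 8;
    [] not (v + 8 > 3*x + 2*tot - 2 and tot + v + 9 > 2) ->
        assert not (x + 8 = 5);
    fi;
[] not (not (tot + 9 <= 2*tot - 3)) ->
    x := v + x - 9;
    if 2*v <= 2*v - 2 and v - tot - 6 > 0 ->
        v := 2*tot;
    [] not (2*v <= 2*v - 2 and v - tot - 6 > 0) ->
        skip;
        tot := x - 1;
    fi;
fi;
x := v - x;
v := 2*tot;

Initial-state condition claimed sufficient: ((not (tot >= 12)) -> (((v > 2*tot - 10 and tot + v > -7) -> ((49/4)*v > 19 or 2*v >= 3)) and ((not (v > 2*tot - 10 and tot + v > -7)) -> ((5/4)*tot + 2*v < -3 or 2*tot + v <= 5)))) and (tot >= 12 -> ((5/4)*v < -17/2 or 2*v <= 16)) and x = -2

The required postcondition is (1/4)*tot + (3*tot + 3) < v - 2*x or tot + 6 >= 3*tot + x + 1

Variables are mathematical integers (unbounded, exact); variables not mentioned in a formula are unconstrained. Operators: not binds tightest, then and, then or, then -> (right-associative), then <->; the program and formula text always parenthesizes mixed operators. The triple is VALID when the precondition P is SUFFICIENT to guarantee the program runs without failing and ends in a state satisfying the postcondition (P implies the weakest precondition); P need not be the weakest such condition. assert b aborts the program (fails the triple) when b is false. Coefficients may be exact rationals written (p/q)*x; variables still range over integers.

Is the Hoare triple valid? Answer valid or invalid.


Working backward. After the program, the postcondition (1/4)*tot + (3*tot + 3) < v - 2*x or tot + 6 >= 3*tot + x + 1 must hold; in canonical form it is (13/4)*tot + 2*x < v - 3 or 2*tot + x <= 5.
Before v := 2*tot: (5/4)*tot + 2*x < -3 or 2*tot + x <= 5
Before x := v - x: (5/4)*tot + 2*v < 2*x - 3 or 2*tot + v <= x + 5
Then branch requires ((v > 2*tot + 3*x - 10 and tot + v > -7) -> ((49/4)*v > 19 or 2*v >= 3)) and ((not (v > 2*tot + 3*x - 10 and tot + v > -7)) -> ((not (x = -3)) and ((5/4)*tot + 2*v < 2*x - 3 or 2*tot + v <= x + 5))); else branch requires (5/4)*v < (3/4)*x - 17/2 or 2*v + x <= 16.
Before the if: ((not (tot >= 12)) -> (((v > 2*tot + 3*x - 10 and tot + v > -7) -> ((49/4)*v > 19 or 2*v >= 3)) and ((not (v > 2*tot + 3*x - 10 and tot + v > -7)) -> ((not (x = -3)) and ((5/4)*tot + 2*v < 2*x - 3 or 2*tot + v <= x + 5))))) and (tot >= 12 -> ((5/4)*v < (3/4)*x - 17/2 or 2*v + x <= 16))
The weakest precondition is ((not (tot >= 12)) -> (((v > 2*tot + 3*x - 10 and tot + v > -7) -> ((49/4)*v > 19 or 2*v >= 3)) and ((not (v > 2*tot + 3*x - 10 and tot + v > -7)) -> ((not (x = -3)) and ((5/4)*tot + 2*v < 2*x - 3 or 2*tot + v <= x + 5))))) and (tot >= 12 -> ((5/4)*v < (3/4)*x - 17/2 or 2*v + x <= 16)).
Check whether ((not (tot >= 12)) -> (((v > 2*tot - 10 and tot + v > -7) -> ((49/4)*v > 19 or 2*v >= 3)) and ((not (v > 2*tot - 10 and tot + v > -7)) -> ((5/4)*tot + 2*v < -3 or 2*tot + v <= 5)))) and (tot >= 12 -> ((5/4)*v < -17/2 or 2*v <= 16)) and x = -2 implies it.
Countermodel: at the initial state tot = 9, v = -9, x = -2, the precondition holds but the weakest precondition fails.
Answer: invalid


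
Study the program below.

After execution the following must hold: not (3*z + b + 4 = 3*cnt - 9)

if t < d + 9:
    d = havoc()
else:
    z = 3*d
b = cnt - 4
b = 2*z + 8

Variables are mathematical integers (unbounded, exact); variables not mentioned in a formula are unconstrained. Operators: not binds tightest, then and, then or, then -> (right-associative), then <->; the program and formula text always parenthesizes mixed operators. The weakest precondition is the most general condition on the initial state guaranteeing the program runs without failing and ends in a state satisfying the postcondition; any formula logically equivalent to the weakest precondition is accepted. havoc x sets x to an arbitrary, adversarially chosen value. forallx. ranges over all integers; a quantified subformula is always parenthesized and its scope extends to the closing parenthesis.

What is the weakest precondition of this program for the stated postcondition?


Working backward. After the program, the postcondition not (3*z + b + 4 = 3*cnt - 9) must hold; in canonical form it is not (b + 3*z = 3*cnt - 13).
Before b := 2*z + 8: not (5*z = 3*cnt - 21)
Before b := cnt - 4: not (5*z = 3*cnt - 21)
Then branch requires not (5*z = 3*cnt - 21); else branch requires not (15*d = 3*cnt - 21).
Before the if: (t < d + 9 -> (not (5*z = 3*cnt - 21))) and ((not (t < d + 9)) -> (not (15*d = 3*cnt - 21)))
Answer: WP = (t < d + 9 -> (not (5*z = 3*cnt - 21))) and ((not (t < d + 9)) -> (not (15*d = 3*cnt - 21)))


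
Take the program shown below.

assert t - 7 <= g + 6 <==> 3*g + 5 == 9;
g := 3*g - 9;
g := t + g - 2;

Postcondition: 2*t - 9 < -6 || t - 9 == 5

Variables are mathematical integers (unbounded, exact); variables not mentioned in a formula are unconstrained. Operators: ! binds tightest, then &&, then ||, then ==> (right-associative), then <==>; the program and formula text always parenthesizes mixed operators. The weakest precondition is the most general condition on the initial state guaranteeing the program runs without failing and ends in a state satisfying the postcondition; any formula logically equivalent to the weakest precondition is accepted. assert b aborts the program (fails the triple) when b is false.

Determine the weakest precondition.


Working backward. After the program, the postcondition 2*t - 9 < -6 || t - 9 == 5 must hold; in canonical form it is 2*t < 3 || t == 14.
Before g := t + g - 2: 2*t < 3 || t == 14
Before g := 3*g - 9: 2*t < 3 || t == 14
Before assert t - 7 <= g + 6 <==> 3*g + 5 == 9: (t <= g + 13 <==> 3*g == 4) && (2*t < 3 || t == 14)
Answer: WP = (t <= g + 13 <==> 3*g == 4) && (2*t < 3 || t == 14)


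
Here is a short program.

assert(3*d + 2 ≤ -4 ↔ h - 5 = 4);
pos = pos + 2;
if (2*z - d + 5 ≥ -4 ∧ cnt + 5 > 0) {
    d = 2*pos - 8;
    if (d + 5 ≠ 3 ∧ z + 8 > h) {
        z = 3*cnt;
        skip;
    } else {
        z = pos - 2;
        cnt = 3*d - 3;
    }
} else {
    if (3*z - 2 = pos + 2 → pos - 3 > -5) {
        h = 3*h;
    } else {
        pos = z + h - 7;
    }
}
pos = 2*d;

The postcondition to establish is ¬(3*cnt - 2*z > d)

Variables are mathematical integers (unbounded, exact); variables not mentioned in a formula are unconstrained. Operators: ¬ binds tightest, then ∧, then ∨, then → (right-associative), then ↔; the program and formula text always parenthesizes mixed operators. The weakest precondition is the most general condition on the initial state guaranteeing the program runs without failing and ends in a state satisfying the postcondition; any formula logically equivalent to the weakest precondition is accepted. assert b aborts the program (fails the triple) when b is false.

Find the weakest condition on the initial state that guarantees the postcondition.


Working backward. After the program, the postcondition ¬(3*cnt - 2*z > d) must hold; in canonical form it is ¬(3*cnt > d + 2*z).
Before pos := 2*d: ¬(3*cnt > d + 2*z)
Then branch requires ((2*pos ≠ 6 ∧ z > h - 8) → (¬(3*cnt + 2*pos < 8))) ∧ ((¬(2*pos ≠ 6 ∧ z > h - 8)) → (¬(14*pos > 69))); else branch requires ((3*z = pos + 4 → pos > -2) → (¬(3*cnt > d + 2*z))) ∧ ((¬(3*z = pos + 4 → pos > -2)) → (¬(3*cnt > d + 2*z))).
Before the if: ((2*z ≥ d - 9 ∧ cnt > -5) → (((2*pos ≠ 6 ∧ z > h - 8) → (¬(3*cnt + 2*pos < 8))) ∧ ((¬(2*pos ≠ 6 ∧ z > h - 8)) → (¬(14*pos > 69))))) ∧ ((¬(2*z ≥ d - 9 ∧ cnt > -5)) → (((3*z = pos + 4 → pos > -2) → (¬(3*cnt > d + 2*z))) ∧ ((¬(3*z = pos + 4 → pos > -2)) → (¬(3*cnt > d + 2*z)))))
Before pos := pos + 2: ((2*z ≥ d - 9 ∧ cnt > -5) → (((2*pos ≠ 2 ∧ z > h - 8) → (¬(3*cnt + 2*pos < 4))) ∧ ((¬(2*pos ≠ 2 ∧ z > h - 8)) → (¬(14*pos > 41))))) ∧ ((¬(2*z ≥ d - 9 ∧ cnt > -5)) → (((3*z = pos + 6 → pos > -4) → (¬(3*cnt > d + 2*z))) ∧ ((¬(3*z = pos + 6 → pos > -4)) → (¬(3*cnt > d + 2*z)))))
Before assert 3*d + 2 ≤ -4 ↔ h - 5 = 4: (3*d ≤ -6 ↔ h = 9) ∧ ((2*z ≥ d - 9 ∧ cnt > -5) → (((2*pos ≠ 2 ∧ z > h - 8) → (¬(3*cnt + 2*pos < 4))) ∧ ((¬(2*pos ≠ 2 ∧ z > h - 8)) → (¬(14*pos > 41))))) ∧ ((¬(2*z ≥ d - 9 ∧ cnt > -5)) → (((3*z = pos + 6 → pos > -4) → (¬(3*cnt > d + 2*z))) ∧ ((¬(3*z = pos + 6 → pos > -4)) → (¬(3*cnt > d + 2*z)))))
Answer: WP = (3*d ≤ -6 ↔ h = 9) ∧ ((2*z ≥ d - 9 ∧ cnt > -5) → (((2*pos ≠ 2 ∧ z > h - 8) → (¬(3*cnt + 2*pos < 4))) ∧ ((¬(2*pos ≠ 2 ∧ z > h - 8)) → (¬(14*pos > 41))))) ∧ ((¬(2*z ≥ d - 9 ∧ cnt > -5)) → (((3*z = pos + 6 → pos > -4) → (¬(3*cnt > d + 2*z))) ∧ ((¬(3*z = pos + 6 → pos > -4)) → (¬(3*cnt > d + 2*z)))))
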